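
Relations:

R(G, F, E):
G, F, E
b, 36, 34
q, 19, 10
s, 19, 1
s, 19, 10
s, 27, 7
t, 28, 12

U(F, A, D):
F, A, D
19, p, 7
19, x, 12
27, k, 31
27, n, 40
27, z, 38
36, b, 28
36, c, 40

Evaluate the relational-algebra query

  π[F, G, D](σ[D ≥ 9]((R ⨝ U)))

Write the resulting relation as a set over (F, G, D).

Natural join on F: {(b, 36, 34, b, 28), (b, 36, 34, c, 40), (q, 19, 10, p, 7), (q, 19, 10, x, 12), (s, 19, 1, p, 7), (s, 19, 1, x, 12), (s, 19, 10, p, 7), (s, 19, 10, x, 12), (s, 27, 7, k, 31), (s, 27, 7, n, 40), (s, 27, 7, z, 38)}
Selection D ≥ 9: {(b, 36, 34, b, 28), (b, 36, 34, c, 40), (q, 19, 10, x, 12), (s, 19, 1, x, 12), (s, 19, 10, x, 12), (s, 27, 7, k, 31), (s, 27, 7, n, 40), (s, 27, 7, z, 38)}
Projecting to F, G, D (1 duplicate(s) eliminated): {(19, q, 12), (19, s, 12), (27, s, 31), (27, s, 38), (27, s, 40), (36, b, 28), (36, b, 40)}

{(19, q, 12), (19, s, 12), (27, s, 31), (27, s, 38), (27, s, 40), (36, b, 28), (36, b, 40)}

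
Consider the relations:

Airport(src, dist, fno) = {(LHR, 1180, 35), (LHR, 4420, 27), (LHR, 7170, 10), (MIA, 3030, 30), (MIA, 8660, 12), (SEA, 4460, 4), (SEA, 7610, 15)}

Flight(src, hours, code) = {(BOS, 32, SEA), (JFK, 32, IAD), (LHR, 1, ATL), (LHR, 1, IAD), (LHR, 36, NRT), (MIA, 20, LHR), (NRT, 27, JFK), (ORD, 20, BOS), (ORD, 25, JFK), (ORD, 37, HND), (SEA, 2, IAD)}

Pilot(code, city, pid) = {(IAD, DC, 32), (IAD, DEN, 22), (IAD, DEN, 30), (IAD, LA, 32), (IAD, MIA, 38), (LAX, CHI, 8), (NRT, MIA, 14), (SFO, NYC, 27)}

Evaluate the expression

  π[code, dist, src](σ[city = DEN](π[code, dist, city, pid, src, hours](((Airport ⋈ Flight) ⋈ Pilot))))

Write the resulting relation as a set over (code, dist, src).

{(IAD, 1180, LHR), (IAD, 4420, LHR), (IAD, 4460, SEA), (IAD, 7170, LHR), (IAD, 7610, SEA)}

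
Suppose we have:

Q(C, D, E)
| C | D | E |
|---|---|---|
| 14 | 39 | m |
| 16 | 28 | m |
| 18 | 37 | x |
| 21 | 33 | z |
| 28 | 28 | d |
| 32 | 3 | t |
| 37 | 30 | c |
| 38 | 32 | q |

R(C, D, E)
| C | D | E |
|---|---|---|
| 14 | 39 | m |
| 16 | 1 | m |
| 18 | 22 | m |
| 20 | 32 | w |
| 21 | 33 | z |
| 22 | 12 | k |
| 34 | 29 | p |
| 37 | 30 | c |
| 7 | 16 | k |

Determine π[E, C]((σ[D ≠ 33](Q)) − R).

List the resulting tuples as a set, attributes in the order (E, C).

σ[D ≠ 33]: keep tuples satisfying D ≠ 33 → {(14, 39, m), (16, 28, m), (18, 37, x), (28, 28, d), (32, 3, t), (37, 30, c), (38, 32, q)}
Set difference of the two operands is {(16, 28, m), (18, 37, x), (28, 28, d), (32, 3, t), (38, 32, q)}.
π_{E, C} gives {(d, 28), (m, 16), (q, 38), (t, 32), (x, 18)}.

{(d, 28), (m, 16), (q, 38), (t, 32), (x, 18)}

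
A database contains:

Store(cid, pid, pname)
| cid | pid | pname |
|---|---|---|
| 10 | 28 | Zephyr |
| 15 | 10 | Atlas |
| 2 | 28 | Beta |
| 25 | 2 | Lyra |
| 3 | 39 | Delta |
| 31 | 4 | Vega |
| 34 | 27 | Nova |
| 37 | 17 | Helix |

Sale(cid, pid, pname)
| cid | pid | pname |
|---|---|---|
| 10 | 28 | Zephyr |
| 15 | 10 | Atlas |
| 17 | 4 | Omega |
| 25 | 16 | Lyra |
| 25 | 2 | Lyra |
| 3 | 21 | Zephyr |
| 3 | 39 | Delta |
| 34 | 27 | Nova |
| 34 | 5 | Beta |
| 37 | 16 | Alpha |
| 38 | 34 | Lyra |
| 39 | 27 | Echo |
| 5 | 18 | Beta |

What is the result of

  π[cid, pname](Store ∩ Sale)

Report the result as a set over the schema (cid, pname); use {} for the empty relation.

{(10, Zephyr), (15, Atlas), (25, Lyra), (3, Delta), (34, Nova)}

Intersection: {(10, 28, Zephyr), (15, 10, Atlas), (2, 28, Beta), (25, 2, Lyra), (3, 39, Delta), (31, 4, Vega), (34, 27, Nova), (37, 17, Helix)} with {(10, 28, Zephyr), (15, 10, Atlas), (17, 4, Omega), (25, 16, Lyra), (25, 2, Lyra), (3, 21, Zephyr), (3, 39, Delta), (34, 27, Nova), (34, 5, Beta), (37, 16, Alpha), (38, 34, Lyra), (39, 27, Echo), (5, 18, Beta)} → {(10, 28, Zephyr), (15, 10, Atlas), (25, 2, Lyra), (3, 39, Delta), (34, 27, Nova)}
π_{cid, pname} gives {(10, Zephyr), (15, Atlas), (25, Lyra), (3, Delta), (34, Nova)}.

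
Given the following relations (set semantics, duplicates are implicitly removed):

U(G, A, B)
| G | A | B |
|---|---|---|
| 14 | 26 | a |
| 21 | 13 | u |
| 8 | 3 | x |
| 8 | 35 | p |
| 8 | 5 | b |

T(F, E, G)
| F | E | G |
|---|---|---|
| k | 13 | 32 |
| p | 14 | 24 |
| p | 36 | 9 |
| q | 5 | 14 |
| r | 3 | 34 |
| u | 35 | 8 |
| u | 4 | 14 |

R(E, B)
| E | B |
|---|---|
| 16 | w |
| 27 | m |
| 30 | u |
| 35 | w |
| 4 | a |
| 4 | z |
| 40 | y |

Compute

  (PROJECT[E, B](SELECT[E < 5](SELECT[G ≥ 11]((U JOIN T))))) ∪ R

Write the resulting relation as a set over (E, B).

Joining U and T on G yields {(14, 26, a, q, 5), (14, 26, a, u, 4), (8, 3, x, u, 35), (8, 35, p, u, 35), (8, 5, b, u, 35)}.
Filtering on G ≥ 11 leaves {(14, 26, a, q, 5), (14, 26, a, u, 4)}.
Filtering on E < 5 leaves {(14, 26, a, u, 4)}.
Projecting to E, B: {(4, a)}
Taking the union: {(16, w), (27, m), (30, u), (35, w), (4, a), (4, z), (40, y)}

{(16, w), (27, m), (30, u), (35, w), (4, a), (4, z), (40, y)}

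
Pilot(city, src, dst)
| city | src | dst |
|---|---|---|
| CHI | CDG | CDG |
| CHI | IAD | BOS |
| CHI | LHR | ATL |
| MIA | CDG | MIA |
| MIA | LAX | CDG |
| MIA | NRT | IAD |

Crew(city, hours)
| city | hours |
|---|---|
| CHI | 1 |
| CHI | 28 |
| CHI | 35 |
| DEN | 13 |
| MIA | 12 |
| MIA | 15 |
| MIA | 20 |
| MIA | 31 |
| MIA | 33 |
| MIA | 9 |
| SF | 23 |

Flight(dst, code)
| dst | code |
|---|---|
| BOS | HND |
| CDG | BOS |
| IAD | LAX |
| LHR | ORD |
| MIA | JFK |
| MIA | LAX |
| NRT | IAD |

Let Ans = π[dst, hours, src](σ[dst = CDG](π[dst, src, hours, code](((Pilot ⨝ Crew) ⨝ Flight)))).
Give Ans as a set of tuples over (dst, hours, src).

Natural join on city: {(CHI, CDG, CDG, 1), (CHI, CDG, CDG, 28), (CHI, CDG, CDG, 35), (CHI, IAD, BOS, 1), (CHI, IAD, BOS, 28), (CHI, IAD, BOS, 35), (CHI, LHR, ATL, 1), (CHI, LHR, ATL, 28), (CHI, LHR, ATL, 35), (MIA, CDG, MIA, 12), (MIA, CDG, MIA, 15), (MIA, CDG, MIA, 20), (MIA, CDG, MIA, 31), (MIA, CDG, MIA, 33), (MIA, CDG, MIA, 9), (MIA, LAX, CDG, 12), (MIA, LAX, CDG, 15), (MIA, LAX, CDG, 20), (MIA, LAX, CDG, 31), (MIA, LAX, CDG, 33), (MIA, LAX, CDG, 9), (MIA, NRT, IAD, 12), (MIA, NRT, IAD, 15), (MIA, NRT, IAD, 20), (MIA, NRT, IAD, 31), (MIA, NRT, IAD, 33), (MIA, NRT, IAD, 9)}
Natural join on dst: {(CHI, CDG, CDG, 1, BOS), (CHI, CDG, CDG, 28, BOS), (CHI, CDG, CDG, 35, BOS), (CHI, IAD, BOS, 1, HND), (CHI, IAD, BOS, 28, HND), (CHI, IAD, BOS, 35, HND), (MIA, CDG, MIA, 12, JFK), (MIA, CDG, MIA, 12, LAX), (MIA, CDG, MIA, 15, JFK), (MIA, CDG, MIA, 15, LAX), (MIA, CDG, MIA, 20, JFK), (MIA, CDG, MIA, 20, LAX), (MIA, CDG, MIA, 31, JFK), (MIA, CDG, MIA, 31, LAX), (MIA, CDG, MIA, 33, JFK), (MIA, CDG, MIA, 33, LAX), (MIA, CDG, MIA, 9, JFK), (MIA, CDG, MIA, 9, LAX), (MIA, LAX, CDG, 12, BOS), (MIA, LAX, CDG, 15, BOS), (MIA, LAX, CDG, 20, BOS), (MIA, LAX, CDG, 31, BOS), (MIA, LAX, CDG, 33, BOS), (MIA, LAX, CDG, 9, BOS), (MIA, NRT, IAD, 12, LAX), (MIA, NRT, IAD, 15, LAX), (MIA, NRT, IAD, 20, LAX), (MIA, NRT, IAD, 31, LAX), (MIA, NRT, IAD, 33, LAX), (MIA, NRT, IAD, 9, LAX)}
π[dst, src, hours, code]: project onto (dst, src, hours, code) → {(BOS, IAD, 1, HND), (BOS, IAD, 28, HND), (BOS, IAD, 35, HND), (CDG, CDG, 1, BOS), (CDG, CDG, 28, BOS), (CDG, CDG, 35, BOS), (CDG, LAX, 12, BOS), (CDG, LAX, 15, BOS), (CDG, LAX, 20, BOS), (CDG, LAX, 31, BOS), (CDG, LAX, 33, BOS), (CDG, LAX, 9, BOS), (IAD, NRT, 12, LAX), (IAD, NRT, 15, LAX), (IAD, NRT, 20, LAX), (IAD, NRT, 31, LAX), (IAD, NRT, 33, LAX), (IAD, NRT, 9, LAX), (MIA, CDG, 12, JFK), (MIA, CDG, 12, LAX), (MIA, CDG, 15, JFK), (MIA, CDG, 15, LAX), (MIA, CDG, 20, JFK), (MIA, CDG, 20, LAX), (MIA, CDG, 31, JFK), (MIA, CDG, 31, LAX), (MIA, CDG, 33, JFK), (MIA, CDG, 33, LAX), (MIA, CDG, 9, JFK), (MIA, CDG, 9, LAX)}
Selection dst = CDG: {(CDG, CDG, 1, BOS), (CDG, CDG, 28, BOS), (CDG, CDG, 35, BOS), (CDG, LAX, 12, BOS), (CDG, LAX, 15, BOS), (CDG, LAX, 20, BOS), (CDG, LAX, 31, BOS), (CDG, LAX, 33, BOS), (CDG, LAX, 9, BOS)}
π[dst, hours, src]: project onto (dst, hours, src) → {(CDG, 1, CDG), (CDG, 12, LAX), (CDG, 15, LAX), (CDG, 20, LAX), (CDG, 28, CDG), (CDG, 31, LAX), (CDG, 33, LAX), (CDG, 35, CDG), (CDG, 9, LAX)}

{(CDG, 1, CDG), (CDG, 12, LAX), (CDG, 15, LAX), (CDG, 20, LAX), (CDG, 28, CDG), (CDG, 31, LAX), (CDG, 33, LAX), (CDG, 35, CDG), (CDG, 9, LAX)}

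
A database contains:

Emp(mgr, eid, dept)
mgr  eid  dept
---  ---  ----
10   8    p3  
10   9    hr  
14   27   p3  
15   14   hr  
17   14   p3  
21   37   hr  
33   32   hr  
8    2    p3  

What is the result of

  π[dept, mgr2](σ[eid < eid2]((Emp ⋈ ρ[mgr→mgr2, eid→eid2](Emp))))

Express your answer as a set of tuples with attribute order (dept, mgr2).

{(hr, 15), (hr, 21), (hr, 33), (p3, 10), (p3, 14), (p3, 17)}

ρ[mgr→mgr2, eid→eid2]: schema becomes (mgr2, eid2, dept); tuples unchanged.
Natural join on dept: {(10, 8, p3, 10, 8), (10, 8, p3, 14, 27), (10, 8, p3, 17, 14), (10, 8, p3, 8, 2), (10, 9, hr, 10, 9), (10, 9, hr, 15, 14), (10, 9, hr, 21, 37), (10, 9, hr, 33, 32), (14, 27, p3, 10, 8), (14, 27, p3, 14, 27), (14, 27, p3, 17, 14), (14, 27, p3, 8, 2), (15, 14, hr, 10, 9), (15, 14, hr, 15, 14), (15, 14, hr, 21, 37), (15, 14, hr, 33, 32), (17, 14, p3, 10, 8), (17, 14, p3, 14, 27), (17, 14, p3, 17, 14), (17, 14, p3, 8, 2), (21, 37, hr, 10, 9), (21, 37, hr, 15, 14), (21, 37, hr, 21, 37), (21, 37, hr, 33, 32), (33, 32, hr, 10, 9), (33, 32, hr, 15, 14), (33, 32, hr, 21, 37), (33, 32, hr, 33, 32), (8, 2, p3, 10, 8), (8, 2, p3, 14, 27), (8, 2, p3, 17, 14), (8, 2, p3, 8, 2)}
σ[eid < eid2]: keep tuples satisfying eid < eid2 → {(10, 8, p3, 14, 27), (10, 8, p3, 17, 14), (10, 9, hr, 15, 14), (10, 9, hr, 21, 37), (10, 9, hr, 33, 32), (15, 14, hr, 21, 37), (15, 14, hr, 33, 32), (17, 14, p3, 14, 27), (33, 32, hr, 21, 37), (8, 2, p3, 10, 8), (8, 2, p3, 14, 27), (8, 2, p3, 17, 14)}
π[dept, mgr2]: project onto (dept, mgr2) (6 duplicate(s) eliminated) → {(hr, 15), (hr, 21), (hr, 33), (p3, 10), (p3, 14), (p3, 17)}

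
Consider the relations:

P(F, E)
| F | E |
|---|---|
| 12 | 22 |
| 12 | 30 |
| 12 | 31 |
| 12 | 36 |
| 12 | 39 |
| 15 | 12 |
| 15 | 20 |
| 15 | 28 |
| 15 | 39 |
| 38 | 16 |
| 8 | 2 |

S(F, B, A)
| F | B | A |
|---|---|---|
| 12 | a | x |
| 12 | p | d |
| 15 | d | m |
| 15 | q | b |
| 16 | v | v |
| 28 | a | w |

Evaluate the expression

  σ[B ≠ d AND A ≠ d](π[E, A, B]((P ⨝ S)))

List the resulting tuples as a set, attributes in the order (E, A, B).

Joining P and S on F yields {(12, 22, a, x), (12, 22, p, d), (12, 30, a, x), (12, 30, p, d), (12, 31, a, x), (12, 31, p, d), (12, 36, a, x), (12, 36, p, d), (12, 39, a, x), (12, 39, p, d), (15, 12, d, m), (15, 12, q, b), (15, 20, d, m), (15, 20, q, b), (15, 28, d, m), (15, 28, q, b), (15, 39, d, m), (15, 39, q, b)}.
Keep only column(s) E, A, B: {(12, b, q), (12, m, d), (20, b, q), (20, m, d), (22, d, p), (22, x, a), (28, b, q), (28, m, d), (30, d, p), (30, x, a), (31, d, p), (31, x, a), (36, d, p), (36, x, a), (39, b, q), (39, d, p), (39, m, d), (39, x, a)}
Selection B ≠ d AND A ≠ d: {(12, b, q), (20, b, q), (22, x, a), (28, b, q), (30, x, a), (31, x, a), (36, x, a), (39, b, q), (39, x, a)}

{(12, b, q), (20, b, q), (22, x, a), (28, b, q), (30, x, a), (31, x, a), (36, x, a), (39, b, q), (39, x, a)}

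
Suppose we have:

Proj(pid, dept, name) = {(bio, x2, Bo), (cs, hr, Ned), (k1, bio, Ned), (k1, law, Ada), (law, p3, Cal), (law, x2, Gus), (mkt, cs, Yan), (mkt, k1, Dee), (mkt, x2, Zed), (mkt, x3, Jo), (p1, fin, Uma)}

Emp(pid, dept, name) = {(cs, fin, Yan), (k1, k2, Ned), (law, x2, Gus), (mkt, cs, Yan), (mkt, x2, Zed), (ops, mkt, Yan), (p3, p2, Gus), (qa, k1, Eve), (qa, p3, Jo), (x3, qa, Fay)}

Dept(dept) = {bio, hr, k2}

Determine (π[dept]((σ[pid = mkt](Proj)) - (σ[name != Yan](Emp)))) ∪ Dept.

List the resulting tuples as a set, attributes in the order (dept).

{bio, cs, hr, k1, k2, x3}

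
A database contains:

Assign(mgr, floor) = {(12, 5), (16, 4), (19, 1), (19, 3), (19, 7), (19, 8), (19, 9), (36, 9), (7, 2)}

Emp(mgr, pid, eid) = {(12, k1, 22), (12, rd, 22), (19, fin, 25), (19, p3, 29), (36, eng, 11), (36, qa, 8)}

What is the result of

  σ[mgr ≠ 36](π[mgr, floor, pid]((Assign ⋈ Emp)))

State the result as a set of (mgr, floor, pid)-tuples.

{(12, 5, k1), (12, 5, rd), (19, 1, fin), (19, 1, p3), (19, 3, fin), (19, 3, p3), (19, 7, fin), (19, 7, p3), (19, 8, fin), (19, 8, p3), (19, 9, fin), (19, 9, p3)}

Natural join on mgr: {(12, 5, k1, 22), (12, 5, rd, 22), (19, 1, fin, 25), (19, 1, p3, 29), (19, 3, fin, 25), (19, 3, p3, 29), (19, 7, fin, 25), (19, 7, p3, 29), (19, 8, fin, 25), (19, 8, p3, 29), (19, 9, fin, 25), (19, 9, p3, 29), (36, 9, eng, 11), (36, 9, qa, 8)}
Keep only column(s) mgr, floor, pid: {(12, 5, k1), (12, 5, rd), (19, 1, fin), (19, 1, p3), (19, 3, fin), (19, 3, p3), (19, 7, fin), (19, 7, p3), (19, 8, fin), (19, 8, p3), (19, 9, fin), (19, 9, p3), (36, 9, eng), (36, 9, qa)}
Filtering on mgr ≠ 36 leaves {(12, 5, k1), (12, 5, rd), (19, 1, fin), (19, 1, p3), (19, 3, fin), (19, 3, p3), (19, 7, fin), (19, 7, p3), (19, 8, fin), (19, 8, p3), (19, 9, fin), (19, 9, p3)}.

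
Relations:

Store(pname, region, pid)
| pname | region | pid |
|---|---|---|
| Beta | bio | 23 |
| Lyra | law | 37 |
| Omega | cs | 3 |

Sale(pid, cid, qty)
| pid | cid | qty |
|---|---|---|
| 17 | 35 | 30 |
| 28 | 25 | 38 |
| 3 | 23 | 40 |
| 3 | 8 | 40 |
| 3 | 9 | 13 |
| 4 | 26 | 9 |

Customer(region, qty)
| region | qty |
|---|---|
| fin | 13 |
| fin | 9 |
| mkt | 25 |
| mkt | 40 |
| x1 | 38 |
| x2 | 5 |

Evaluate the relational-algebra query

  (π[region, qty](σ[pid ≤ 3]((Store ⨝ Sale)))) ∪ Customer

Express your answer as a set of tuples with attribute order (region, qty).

{(cs, 13), (cs, 40), (fin, 13), (fin, 9), (mkt, 25), (mkt, 40), (x1, 38), (x2, 5)}

Natural join on pid: {(Omega, cs, 3, 23, 40), (Omega, cs, 3, 8, 40), (Omega, cs, 3, 9, 13)}
Filtering on pid ≤ 3 leaves {(Omega, cs, 3, 23, 40), (Omega, cs, 3, 8, 40), (Omega, cs, 3, 9, 13)}.
Projecting to region, qty (1 duplicate(s) eliminated): {(cs, 13), (cs, 40)}
Union: {(cs, 13), (cs, 40)} with {(fin, 13), (fin, 9), (mkt, 25), (mkt, 40), (x1, 38), (x2, 5)} → {(cs, 13), (cs, 40), (fin, 13), (fin, 9), (mkt, 25), (mkt, 40), (x1, 38), (x2, 5)}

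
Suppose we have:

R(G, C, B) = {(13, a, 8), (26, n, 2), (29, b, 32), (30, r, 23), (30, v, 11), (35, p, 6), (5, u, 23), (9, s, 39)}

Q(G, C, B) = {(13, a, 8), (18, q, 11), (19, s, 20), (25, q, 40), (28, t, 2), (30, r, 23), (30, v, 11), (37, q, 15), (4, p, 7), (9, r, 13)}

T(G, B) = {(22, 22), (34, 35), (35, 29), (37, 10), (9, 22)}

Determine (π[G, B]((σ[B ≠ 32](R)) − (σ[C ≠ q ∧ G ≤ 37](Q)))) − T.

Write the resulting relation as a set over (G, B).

{(26, 2), (35, 6), (5, 23), (9, 39)}

Filtering on B ≠ 32 leaves {(13, a, 8), (26, n, 2), (30, r, 23), (30, v, 11), (35, p, 6), (5, u, 23), (9, s, 39)}.
Filtering on C ≠ q ∧ G ≤ 37 leaves {(13, a, 8), (19, s, 20), (28, t, 2), (30, r, 23), (30, v, 11), (4, p, 7), (9, r, 13)}.
Taking the difference: {(26, n, 2), (35, p, 6), (5, u, 23), (9, s, 39)}
Projecting to G, B: {(26, 2), (35, 6), (5, 23), (9, 39)}
Taking the difference: {(26, 2), (35, 6), (5, 23), (9, 39)}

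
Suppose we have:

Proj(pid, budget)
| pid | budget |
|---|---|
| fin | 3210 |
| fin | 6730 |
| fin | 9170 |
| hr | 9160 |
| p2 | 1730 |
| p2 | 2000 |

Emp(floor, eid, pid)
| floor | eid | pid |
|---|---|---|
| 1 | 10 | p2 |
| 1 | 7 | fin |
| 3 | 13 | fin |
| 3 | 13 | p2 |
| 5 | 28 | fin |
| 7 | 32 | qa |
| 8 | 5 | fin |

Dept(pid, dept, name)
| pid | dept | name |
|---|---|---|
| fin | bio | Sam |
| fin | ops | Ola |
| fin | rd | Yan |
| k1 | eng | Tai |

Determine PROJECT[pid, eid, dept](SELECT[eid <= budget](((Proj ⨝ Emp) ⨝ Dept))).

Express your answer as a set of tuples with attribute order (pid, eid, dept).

{(fin, 13, bio), (fin, 13, ops), (fin, 13, rd), (fin, 28, bio), (fin, 28, ops), (fin, 28, rd), (fin, 5, bio), (fin, 5, ops), (fin, 5, rd), (fin, 7, bio), (fin, 7, ops), (fin, 7, rd)}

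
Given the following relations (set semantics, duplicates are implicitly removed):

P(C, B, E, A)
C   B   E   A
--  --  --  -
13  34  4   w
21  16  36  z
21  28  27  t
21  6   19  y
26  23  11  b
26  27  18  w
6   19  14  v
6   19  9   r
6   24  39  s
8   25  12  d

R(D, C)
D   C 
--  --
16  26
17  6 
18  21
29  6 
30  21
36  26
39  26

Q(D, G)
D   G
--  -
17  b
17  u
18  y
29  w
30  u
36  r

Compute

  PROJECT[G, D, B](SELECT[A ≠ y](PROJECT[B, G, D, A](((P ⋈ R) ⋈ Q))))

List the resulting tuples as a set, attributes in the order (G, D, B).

P ⋈ R (natural join on C): {(21, 16, 36, z, 18), (21, 16, 36, z, 30), (21, 28, 27, t, 18), (21, 28, 27, t, 30), (21, 6, 19, y, 18), (21, 6, 19, y, 30), (26, 23, 11, b, 16), (26, 23, 11, b, 36), (26, 23, 11, b, 39), (26, 27, 18, w, 16), (26, 27, 18, w, 36), (26, 27, 18, w, 39), (6, 19, 14, v, 17), (6, 19, 14, v, 29), (6, 19, 9, r, 17), (6, 19, 9, r, 29), (6, 24, 39, s, 17), (6, 24, 39, s, 29)}
(P ⋈ R) ⋈ Q (natural join on D): {(21, 16, 36, z, 18, y), (21, 16, 36, z, 30, u), (21, 28, 27, t, 18, y), (21, 28, 27, t, 30, u), (21, 6, 19, y, 18, y), (21, 6, 19, y, 30, u), (26, 23, 11, b, 36, r), (26, 27, 18, w, 36, r), (6, 19, 14, v, 17, b), (6, 19, 14, v, 17, u), (6, 19, 14, v, 29, w), (6, 19, 9, r, 17, b), (6, 19, 9, r, 17, u), (6, 19, 9, r, 29, w), (6, 24, 39, s, 17, b), (6, 24, 39, s, 17, u), (6, 24, 39, s, 29, w)}
π_{B, G, D, A} gives {(16, u, 30, z), (16, y, 18, z), (19, b, 17, r), (19, b, 17, v), (19, u, 17, r), (19, u, 17, v), (19, w, 29, r), (19, w, 29, v), (23, r, 36, b), (24, b, 17, s), (24, u, 17, s), (24, w, 29, s), (27, r, 36, w), (28, u, 30, t), (28, y, 18, t), (6, u, 30, y), (6, y, 18, y)}.
Selection A ≠ y: {(16, u, 30, z), (16, y, 18, z), (19, b, 17, r), (19, b, 17, v), (19, u, 17, r), (19, u, 17, v), (19, w, 29, r), (19, w, 29, v), (23, r, 36, b), (24, b, 17, s), (24, u, 17, s), (24, w, 29, s), (27, r, 36, w), (28, u, 30, t), (28, y, 18, t)}
π_{G, D, B} gives {(b, 17, 19), (b, 17, 24), (r, 36, 23), (r, 36, 27), (u, 17, 19), (u, 17, 24), (u, 30, 16), (u, 30, 28), (w, 29, 19), (w, 29, 24), (y, 18, 16), (y, 18, 28)} (3 duplicate(s) eliminated).

{(b, 17, 19), (b, 17, 24), (r, 36, 23), (r, 36, 27), (u, 17, 19), (u, 17, 24), (u, 30, 16), (u, 30, 28), (w, 29, 19), (w, 29, 24), (y, 18, 16), (y, 18, 28)}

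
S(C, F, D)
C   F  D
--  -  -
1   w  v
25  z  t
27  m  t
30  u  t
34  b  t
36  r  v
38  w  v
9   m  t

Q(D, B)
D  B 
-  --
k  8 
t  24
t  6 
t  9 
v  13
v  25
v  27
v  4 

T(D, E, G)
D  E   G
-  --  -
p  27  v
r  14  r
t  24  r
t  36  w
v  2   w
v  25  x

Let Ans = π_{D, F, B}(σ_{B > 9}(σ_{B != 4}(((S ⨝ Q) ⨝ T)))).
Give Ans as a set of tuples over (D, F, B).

Natural join on D: {(1, w, v, 13), (1, w, v, 25), (1, w, v, 27), (1, w, v, 4), (25, z, t, 24), (25, z, t, 6), (25, z, t, 9), (27, m, t, 24), (27, m, t, 6), (27, m, t, 9), (30, u, t, 24), (30, u, t, 6), (30, u, t, 9), (34, b, t, 24), (34, b, t, 6), (34, b, t, 9), (36, r, v, 13), (36, r, v, 25), (36, r, v, 27), (36, r, v, 4), (38, w, v, 13), (38, w, v, 25), (38, w, v, 27), (38, w, v, 4), (9, m, t, 24), (9, m, t, 6), (9, m, t, 9)}
Natural join on D: {(1, w, v, 13, 2, w), (1, w, v, 13, 25, x), (1, w, v, 25, 2, w), (1, w, v, 25, 25, x), (1, w, v, 27, 2, w), (1, w, v, 27, 25, x), (1, w, v, 4, 2, w), (1, w, v, 4, 25, x), (25, z, t, 24, 24, r), (25, z, t, 24, 36, w), (25, z, t, 6, 24, r), (25, z, t, 6, 36, w), (25, z, t, 9, 24, r), (25, z, t, 9, 36, w), (27, m, t, 24, 24, r), (27, m, t, 24, 36, w), (27, m, t, 6, 24, r), (27, m, t, 6, 36, w), (27, m, t, 9, 24, r), (27, m, t, 9, 36, w), (30, u, t, 24, 24, r), (30, u, t, 24, 36, w), (30, u, t, 6, 24, r), (30, u, t, 6, 36, w), (30, u, t, 9, 24, r), (30, u, t, 9, 36, w), (34, b, t, 24, 24, r), (34, b, t, 24, 36, w), (34, b, t, 6, 24, r), (34, b, t, 6, 36, w), (34, b, t, 9, 24, r), (34, b, t, 9, 36, w), (36, r, v, 13, 2, w), (36, r, v, 13, 25, x), (36, r, v, 25, 2, w), (36, r, v, 25, 25, x), (36, r, v, 27, 2, w), (36, r, v, 27, 25, x), (36, r, v, 4, 2, w), (36, r, v, 4, 25, x), (38, w, v, 13, 2, w), (38, w, v, 13, 25, x), (38, w, v, 25, 2, w), (38, w, v, 25, 25, x), (38, w, v, 27, 2, w), (38, w, v, 27, 25, x), (38, w, v, 4, 2, w), (38, w, v, 4, 25, x), (9, m, t, 24, 24, r), (9, m, t, 24, 36, w), (9, m, t, 6, 24, r), (9, m, t, 6, 36, w), (9, m, t, 9, 24, r), (9, m, t, 9, 36, w)}
Filtering on B != 4 leaves {(1, w, v, 13, 2, w), (1, w, v, 13, 25, x), (1, w, v, 25, 2, w), (1, w, v, 25, 25, x), (1, w, v, 27, 2, w), (1, w, v, 27, 25, x), (25, z, t, 24, 24, r), (25, z, t, 24, 36, w), (25, z, t, 6, 24, r), (25, z, t, 6, 36, w), (25, z, t, 9, 24, r), (25, z, t, 9, 36, w), (27, m, t, 24, 24, r), (27, m, t, 24, 36, w), (27, m, t, 6, 24, r), (27, m, t, 6, 36, w), (27, m, t, 9, 24, r), (27, m, t, 9, 36, w), (30, u, t, 24, 24, r), (30, u, t, 24, 36, w), (30, u, t, 6, 24, r), (30, u, t, 6, 36, w), (30, u, t, 9, 24, r), (30, u, t, 9, 36, w), (34, b, t, 24, 24, r), (34, b, t, 24, 36, w), (34, b, t, 6, 24, r), (34, b, t, 6, 36, w), (34, b, t, 9, 24, r), (34, b, t, 9, 36, w), (36, r, v, 13, 2, w), (36, r, v, 13, 25, x), (36, r, v, 25, 2, w), (36, r, v, 25, 25, x), (36, r, v, 27, 2, w), (36, r, v, 27, 25, x), (38, w, v, 13, 2, w), (38, w, v, 13, 25, x), (38, w, v, 25, 2, w), (38, w, v, 25, 25, x), (38, w, v, 27, 2, w), (38, w, v, 27, 25, x), (9, m, t, 24, 24, r), (9, m, t, 24, 36, w), (9, m, t, 6, 24, r), (9, m, t, 6, 36, w), (9, m, t, 9, 24, r), (9, m, t, 9, 36, w)}.
Filtering on B > 9 leaves {(1, w, v, 13, 2, w), (1, w, v, 13, 25, x), (1, w, v, 25, 2, w), (1, w, v, 25, 25, x), (1, w, v, 27, 2, w), (1, w, v, 27, 25, x), (25, z, t, 24, 24, r), (25, z, t, 24, 36, w), (27, m, t, 24, 24, r), (27, m, t, 24, 36, w), (30, u, t, 24, 24, r), (30, u, t, 24, 36, w), (34, b, t, 24, 24, r), (34, b, t, 24, 36, w), (36, r, v, 13, 2, w), (36, r, v, 13, 25, x), (36, r, v, 25, 2, w), (36, r, v, 25, 25, x), (36, r, v, 27, 2, w), (36, r, v, 27, 25, x), (38, w, v, 13, 2, w), (38, w, v, 13, 25, x), (38, w, v, 25, 2, w), (38, w, v, 25, 25, x), (38, w, v, 27, 2, w), (38, w, v, 27, 25, x), (9, m, t, 24, 24, r), (9, m, t, 24, 36, w)}.
Projecting to D, F, B (18 duplicate(s) eliminated): {(t, b, 24), (t, m, 24), (t, u, 24), (t, z, 24), (v, r, 13), (v, r, 25), (v, r, 27), (v, w, 13), (v, w, 25), (v, w, 27)}

{(t, b, 24), (t, m, 24), (t, u, 24), (t, z, 24), (v, r, 13), (v, r, 25), (v, r, 27), (v, w, 13), (v, w, 25), (v, w, 27)}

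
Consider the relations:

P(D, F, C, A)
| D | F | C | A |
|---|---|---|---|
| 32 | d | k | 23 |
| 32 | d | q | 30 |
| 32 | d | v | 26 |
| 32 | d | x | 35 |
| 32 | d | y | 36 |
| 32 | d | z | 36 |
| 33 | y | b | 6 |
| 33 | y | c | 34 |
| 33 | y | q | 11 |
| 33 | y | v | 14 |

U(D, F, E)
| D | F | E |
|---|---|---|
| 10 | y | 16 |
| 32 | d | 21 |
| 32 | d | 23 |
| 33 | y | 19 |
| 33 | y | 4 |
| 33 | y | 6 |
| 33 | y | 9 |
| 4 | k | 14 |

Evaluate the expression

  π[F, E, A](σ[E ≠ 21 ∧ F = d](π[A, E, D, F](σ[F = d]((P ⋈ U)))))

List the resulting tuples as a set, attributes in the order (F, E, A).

Natural join on D, F: {(32, d, k, 23, 21), (32, d, k, 23, 23), (32, d, q, 30, 21), (32, d, q, 30, 23), (32, d, v, 26, 21), (32, d, v, 26, 23), (32, d, x, 35, 21), (32, d, x, 35, 23), (32, d, y, 36, 21), (32, d, y, 36, 23), (32, d, z, 36, 21), (32, d, z, 36, 23), (33, y, b, 6, 19), (33, y, b, 6, 4), (33, y, b, 6, 6), (33, y, b, 6, 9), (33, y, c, 34, 19), (33, y, c, 34, 4), (33, y, c, 34, 6), (33, y, c, 34, 9), (33, y, q, 11, 19), (33, y, q, 11, 4), (33, y, q, 11, 6), (33, y, q, 11, 9), (33, y, v, 14, 19), (33, y, v, 14, 4), (33, y, v, 14, 6), (33, y, v, 14, 9)}
Apply σ_{F = d}; surviving tuples: {(32, d, k, 23, 21), (32, d, k, 23, 23), (32, d, q, 30, 21), (32, d, q, 30, 23), (32, d, v, 26, 21), (32, d, v, 26, 23), (32, d, x, 35, 21), (32, d, x, 35, 23), (32, d, y, 36, 21), (32, d, y, 36, 23), (32, d, z, 36, 21), (32, d, z, 36, 23)}
π[A, E, D, F]: project onto (A, E, D, F) (2 duplicate(s) eliminated) → {(23, 21, 32, d), (23, 23, 32, d), (26, 21, 32, d), (26, 23, 32, d), (30, 21, 32, d), (30, 23, 32, d), (35, 21, 32, d), (35, 23, 32, d), (36, 21, 32, d), (36, 23, 32, d)}
Apply σ_{E ≠ 21 ∧ F = d}; surviving tuples: {(23, 23, 32, d), (26, 23, 32, d), (30, 23, 32, d), (35, 23, 32, d), (36, 23, 32, d)}
π[F, E, A]: project onto (F, E, A) → {(d, 23, 23), (d, 23, 26), (d, 23, 30), (d, 23, 35), (d, 23, 36)}

{(d, 23, 23), (d, 23, 26), (d, 23, 30), (d, 23, 35), (d, 23, 36)}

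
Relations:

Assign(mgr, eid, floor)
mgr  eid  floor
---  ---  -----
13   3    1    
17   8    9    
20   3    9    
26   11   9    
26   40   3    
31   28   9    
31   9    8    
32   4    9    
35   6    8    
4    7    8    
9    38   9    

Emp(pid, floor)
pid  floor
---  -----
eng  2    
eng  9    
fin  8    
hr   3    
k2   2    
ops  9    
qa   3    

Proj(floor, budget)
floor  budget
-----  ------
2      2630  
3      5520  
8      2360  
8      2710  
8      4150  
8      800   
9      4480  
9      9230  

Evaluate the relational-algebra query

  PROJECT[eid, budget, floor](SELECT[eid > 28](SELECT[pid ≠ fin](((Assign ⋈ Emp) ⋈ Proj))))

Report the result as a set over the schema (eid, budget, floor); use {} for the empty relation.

Assign ⋈ Emp (natural join on floor): {(17, 8, 9, eng), (17, 8, 9, ops), (20, 3, 9, eng), (20, 3, 9, ops), (26, 11, 9, eng), (26, 11, 9, ops), (26, 40, 3, hr), (26, 40, 3, qa), (31, 28, 9, eng), (31, 28, 9, ops), (31, 9, 8, fin), (32, 4, 9, eng), (32, 4, 9, ops), (35, 6, 8, fin), (4, 7, 8, fin), (9, 38, 9, eng), (9, 38, 9, ops)}
(Assign ⋈ Emp) ⋈ Proj (natural join on floor): {(17, 8, 9, eng, 4480), (17, 8, 9, eng, 9230), (17, 8, 9, ops, 4480), (17, 8, 9, ops, 9230), (20, 3, 9, eng, 4480), (20, 3, 9, eng, 9230), (20, 3, 9, ops, 4480), (20, 3, 9, ops, 9230), (26, 11, 9, eng, 4480), (26, 11, 9, eng, 9230), (26, 11, 9, ops, 4480), (26, 11, 9, ops, 9230), (26, 40, 3, hr, 5520), (26, 40, 3, qa, 5520), (31, 28, 9, eng, 4480), (31, 28, 9, eng, 9230), (31, 28, 9, ops, 4480), (31, 28, 9, ops, 9230), (31, 9, 8, fin, 2360), (31, 9, 8, fin, 2710), (31, 9, 8, fin, 4150), (31, 9, 8, fin, 800), (32, 4, 9, eng, 4480), (32, 4, 9, eng, 9230), (32, 4, 9, ops, 4480), (32, 4, 9, ops, 9230), (35, 6, 8, fin, 2360), (35, 6, 8, fin, 2710), (35, 6, 8, fin, 4150), (35, 6, 8, fin, 800), (4, 7, 8, fin, 2360), (4, 7, 8, fin, 2710), (4, 7, 8, fin, 4150), (4, 7, 8, fin, 800), (9, 38, 9, eng, 4480), (9, 38, 9, eng, 9230), (9, 38, 9, ops, 4480), (9, 38, 9, ops, 9230)}
Apply σ_{pid ≠ fin}; surviving tuples: {(17, 8, 9, eng, 4480), (17, 8, 9, eng, 9230), (17, 8, 9, ops, 4480), (17, 8, 9, ops, 9230), (20, 3, 9, eng, 4480), (20, 3, 9, eng, 9230), (20, 3, 9, ops, 4480), (20, 3, 9, ops, 9230), (26, 11, 9, eng, 4480), (26, 11, 9, eng, 9230), (26, 11, 9, ops, 4480), (26, 11, 9, ops, 9230), (26, 40, 3, hr, 5520), (26, 40, 3, qa, 5520), (31, 28, 9, eng, 4480), (31, 28, 9, eng, 9230), (31, 28, 9, ops, 4480), (31, 28, 9, ops, 9230), (32, 4, 9, eng, 4480), (32, 4, 9, eng, 9230), (32, 4, 9, ops, 4480), (32, 4, 9, ops, 9230), (9, 38, 9, eng, 4480), (9, 38, 9, eng, 9230), (9, 38, 9, ops, 4480), (9, 38, 9, ops, 9230)}
Apply σ_{eid > 28}; surviving tuples: {(26, 40, 3, hr, 5520), (26, 40, 3, qa, 5520), (9, 38, 9, eng, 4480), (9, 38, 9, eng, 9230), (9, 38, 9, ops, 4480), (9, 38, 9, ops, 9230)}
π[eid, budget, floor]: project onto (eid, budget, floor) (3 duplicate(s) eliminated) → {(38, 4480, 9), (38, 9230, 9), (40, 5520, 3)}

{(38, 4480, 9), (38, 9230, 9), (40, 5520, 3)}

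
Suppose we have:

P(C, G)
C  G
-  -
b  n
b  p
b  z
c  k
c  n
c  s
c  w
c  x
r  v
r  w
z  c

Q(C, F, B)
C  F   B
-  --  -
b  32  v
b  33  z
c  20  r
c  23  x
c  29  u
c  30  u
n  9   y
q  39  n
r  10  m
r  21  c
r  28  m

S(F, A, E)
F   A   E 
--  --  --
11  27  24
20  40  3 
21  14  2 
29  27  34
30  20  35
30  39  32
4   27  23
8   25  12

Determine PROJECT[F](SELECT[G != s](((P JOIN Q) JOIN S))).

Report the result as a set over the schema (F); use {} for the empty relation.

Joining P and Q on C yields {(b, n, 32, v), (b, n, 33, z), (b, p, 32, v), (b, p, 33, z), (b, z, 32, v), (b, z, 33, z), (c, k, 20, r), (c, k, 23, x), (c, k, 29, u), (c, k, 30, u), (c, n, 20, r), (c, n, 23, x), (c, n, 29, u), (c, n, 30, u), (c, s, 20, r), (c, s, 23, x), (c, s, 29, u), (c, s, 30, u), (c, w, 20, r), (c, w, 23, x), (c, w, 29, u), (c, w, 30, u), (c, x, 20, r), (c, x, 23, x), (c, x, 29, u), (c, x, 30, u), (r, v, 10, m), (r, v, 21, c), (r, v, 28, m), (r, w, 10, m), (r, w, 21, c), (r, w, 28, m)}.
Joining (P JOIN Q) and S on F yields {(c, k, 20, r, 40, 3), (c, k, 29, u, 27, 34), (c, k, 30, u, 20, 35), (c, k, 30, u, 39, 32), (c, n, 20, r, 40, 3), (c, n, 29, u, 27, 34), (c, n, 30, u, 20, 35), (c, n, 30, u, 39, 32), (c, s, 20, r, 40, 3), (c, s, 29, u, 27, 34), (c, s, 30, u, 20, 35), (c, s, 30, u, 39, 32), (c, w, 20, r, 40, 3), (c, w, 29, u, 27, 34), (c, w, 30, u, 20, 35), (c, w, 30, u, 39, 32), (c, x, 20, r, 40, 3), (c, x, 29, u, 27, 34), (c, x, 30, u, 20, 35), (c, x, 30, u, 39, 32), (r, v, 21, c, 14, 2), (r, w, 21, c, 14, 2)}.
Filtering on G != s leaves {(c, k, 20, r, 40, 3), (c, k, 29, u, 27, 34), (c, k, 30, u, 20, 35), (c, k, 30, u, 39, 32), (c, n, 20, r, 40, 3), (c, n, 29, u, 27, 34), (c, n, 30, u, 20, 35), (c, n, 30, u, 39, 32), (c, w, 20, r, 40, 3), (c, w, 29, u, 27, 34), (c, w, 30, u, 20, 35), (c, w, 30, u, 39, 32), (c, x, 20, r, 40, 3), (c, x, 29, u, 27, 34), (c, x, 30, u, 20, 35), (c, x, 30, u, 39, 32), (r, v, 21, c, 14, 2), (r, w, 21, c, 14, 2)}.
Keep only column(s) F (14 duplicate(s) eliminated): {20, 21, 29, 30}

{20, 21, 29, 30}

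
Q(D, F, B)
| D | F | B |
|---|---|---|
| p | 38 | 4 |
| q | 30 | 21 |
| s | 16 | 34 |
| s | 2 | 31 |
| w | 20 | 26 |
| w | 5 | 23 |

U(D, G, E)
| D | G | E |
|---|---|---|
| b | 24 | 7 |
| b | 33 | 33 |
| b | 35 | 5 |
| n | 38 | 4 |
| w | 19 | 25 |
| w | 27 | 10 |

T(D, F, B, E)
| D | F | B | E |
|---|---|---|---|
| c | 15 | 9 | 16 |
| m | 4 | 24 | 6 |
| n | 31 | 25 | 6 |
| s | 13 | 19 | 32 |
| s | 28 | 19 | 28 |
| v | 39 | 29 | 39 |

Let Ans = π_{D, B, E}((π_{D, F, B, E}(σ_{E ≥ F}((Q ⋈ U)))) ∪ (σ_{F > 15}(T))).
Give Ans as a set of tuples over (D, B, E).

{(n, 25, 6), (s, 19, 28), (v, 29, 39), (w, 23, 10), (w, 23, 25), (w, 26, 25)}

Joining Q and U on D yields {(w, 20, 26, 19, 25), (w, 20, 26, 27, 10), (w, 5, 23, 19, 25), (w, 5, 23, 27, 10)}.
Filtering on E ≥ F leaves {(w, 20, 26, 19, 25), (w, 5, 23, 19, 25), (w, 5, 23, 27, 10)}.
Projecting to D, F, B, E: {(w, 20, 26, 25), (w, 5, 23, 10), (w, 5, 23, 25)}
Filtering on F > 15 leaves {(n, 31, 25, 6), (s, 28, 19, 28), (v, 39, 29, 39)}.
Set union of the two operands is {(n, 31, 25, 6), (s, 28, 19, 28), (v, 39, 29, 39), (w, 20, 26, 25), (w, 5, 23, 10), (w, 5, 23, 25)}.
Projecting to D, B, E: {(n, 25, 6), (s, 19, 28), (v, 29, 39), (w, 23, 10), (w, 23, 25), (w, 26, 25)}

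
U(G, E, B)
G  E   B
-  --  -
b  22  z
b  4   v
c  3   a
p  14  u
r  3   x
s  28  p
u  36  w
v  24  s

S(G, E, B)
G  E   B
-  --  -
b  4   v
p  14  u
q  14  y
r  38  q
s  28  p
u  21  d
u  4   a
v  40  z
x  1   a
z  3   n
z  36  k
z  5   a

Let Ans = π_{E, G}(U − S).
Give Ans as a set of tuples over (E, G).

{(22, b), (24, v), (3, c), (3, r), (36, u)}

Taking the difference: {(b, 22, z), (c, 3, a), (r, 3, x), (u, 36, w), (v, 24, s)}
Keep only column(s) E, G: {(22, b), (24, v), (3, c), (3, r), (36, u)}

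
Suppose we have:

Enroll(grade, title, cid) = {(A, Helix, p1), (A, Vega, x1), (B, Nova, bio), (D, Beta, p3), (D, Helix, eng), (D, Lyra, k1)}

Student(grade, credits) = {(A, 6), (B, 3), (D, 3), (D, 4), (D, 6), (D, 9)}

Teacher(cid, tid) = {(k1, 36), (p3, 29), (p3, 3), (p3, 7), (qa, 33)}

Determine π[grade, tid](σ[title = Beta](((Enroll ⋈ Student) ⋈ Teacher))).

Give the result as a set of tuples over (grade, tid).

{(D, 29), (D, 3), (D, 7)}

Enroll ⋈ Student (natural join on grade): {(A, Helix, p1, 6), (A, Vega, x1, 6), (B, Nova, bio, 3), (D, Beta, p3, 3), (D, Beta, p3, 4), (D, Beta, p3, 6), (D, Beta, p3, 9), (D, Helix, eng, 3), (D, Helix, eng, 4), (D, Helix, eng, 6), (D, Helix, eng, 9), (D, Lyra, k1, 3), (D, Lyra, k1, 4), (D, Lyra, k1, 6), (D, Lyra, k1, 9)}
(Enroll ⋈ Student) ⋈ Teacher (natural join on cid): {(D, Beta, p3, 3, 29), (D, Beta, p3, 3, 3), (D, Beta, p3, 3, 7), (D, Beta, p3, 4, 29), (D, Beta, p3, 4, 3), (D, Beta, p3, 4, 7), (D, Beta, p3, 6, 29), (D, Beta, p3, 6, 3), (D, Beta, p3, 6, 7), (D, Beta, p3, 9, 29), (D, Beta, p3, 9, 3), (D, Beta, p3, 9, 7), (D, Lyra, k1, 3, 36), (D, Lyra, k1, 4, 36), (D, Lyra, k1, 6, 36), (D, Lyra, k1, 9, 36)}
Apply σ_{title = Beta}; surviving tuples: {(D, Beta, p3, 3, 29), (D, Beta, p3, 3, 3), (D, Beta, p3, 3, 7), (D, Beta, p3, 4, 29), (D, Beta, p3, 4, 3), (D, Beta, p3, 4, 7), (D, Beta, p3, 6, 29), (D, Beta, p3, 6, 3), (D, Beta, p3, 6, 7), (D, Beta, p3, 9, 29), (D, Beta, p3, 9, 3), (D, Beta, p3, 9, 7)}
Keep only column(s) grade, tid (9 duplicate(s) eliminated): {(D, 29), (D, 3), (D, 7)}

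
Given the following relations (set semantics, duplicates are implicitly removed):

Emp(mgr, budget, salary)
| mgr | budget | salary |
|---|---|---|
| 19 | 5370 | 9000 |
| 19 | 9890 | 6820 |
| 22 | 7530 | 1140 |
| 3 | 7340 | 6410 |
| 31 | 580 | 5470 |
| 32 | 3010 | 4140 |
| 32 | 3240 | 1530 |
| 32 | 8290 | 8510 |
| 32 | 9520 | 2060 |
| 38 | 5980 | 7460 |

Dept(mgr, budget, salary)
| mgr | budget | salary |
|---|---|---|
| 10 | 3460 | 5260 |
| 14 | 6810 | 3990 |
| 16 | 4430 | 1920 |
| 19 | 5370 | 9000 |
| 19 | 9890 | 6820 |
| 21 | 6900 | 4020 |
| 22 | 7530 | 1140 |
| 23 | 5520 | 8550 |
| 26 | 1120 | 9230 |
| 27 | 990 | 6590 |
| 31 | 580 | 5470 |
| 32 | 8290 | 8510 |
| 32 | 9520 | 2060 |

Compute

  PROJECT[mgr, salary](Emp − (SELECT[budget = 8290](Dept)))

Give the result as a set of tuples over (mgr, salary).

{(19, 6820), (19, 9000), (22, 1140), (3, 6410), (31, 5470), (32, 1530), (32, 2060), (32, 4140), (38, 7460)}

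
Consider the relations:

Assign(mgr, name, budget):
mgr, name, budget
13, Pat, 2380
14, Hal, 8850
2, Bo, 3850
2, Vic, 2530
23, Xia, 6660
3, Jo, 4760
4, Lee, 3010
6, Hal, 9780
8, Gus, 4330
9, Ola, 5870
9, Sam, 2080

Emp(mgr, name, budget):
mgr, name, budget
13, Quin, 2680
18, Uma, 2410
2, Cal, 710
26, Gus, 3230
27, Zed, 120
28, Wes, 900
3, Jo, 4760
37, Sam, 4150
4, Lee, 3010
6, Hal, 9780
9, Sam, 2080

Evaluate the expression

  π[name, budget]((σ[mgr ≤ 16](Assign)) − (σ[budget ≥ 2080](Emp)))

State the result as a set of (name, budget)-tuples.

{(Bo, 3850), (Gus, 4330), (Hal, 8850), (Ola, 5870), (Pat, 2380), (Vic, 2530)}

σ[mgr ≤ 16]: keep tuples satisfying mgr ≤ 16 → {(13, Pat, 2380), (14, Hal, 8850), (2, Bo, 3850), (2, Vic, 2530), (3, Jo, 4760), (4, Lee, 3010), (6, Hal, 9780), (8, Gus, 4330), (9, Ola, 5870), (9, Sam, 2080)}
σ[budget ≥ 2080]: keep tuples satisfying budget ≥ 2080 → {(13, Quin, 2680), (18, Uma, 2410), (26, Gus, 3230), (3, Jo, 4760), (37, Sam, 4150), (4, Lee, 3010), (6, Hal, 9780), (9, Sam, 2080)}
Difference: {(13, Pat, 2380), (14, Hal, 8850), (2, Bo, 3850), (2, Vic, 2530), (3, Jo, 4760), (4, Lee, 3010), (6, Hal, 9780), (8, Gus, 4330), (9, Ola, 5870), (9, Sam, 2080)} with {(13, Quin, 2680), (18, Uma, 2410), (26, Gus, 3230), (3, Jo, 4760), (37, Sam, 4150), (4, Lee, 3010), (6, Hal, 9780), (9, Sam, 2080)} → {(13, Pat, 2380), (14, Hal, 8850), (2, Bo, 3850), (2, Vic, 2530), (8, Gus, 4330), (9, Ola, 5870)}
Keep only column(s) name, budget: {(Bo, 3850), (Gus, 4330), (Hal, 8850), (Ola, 5870), (Pat, 2380), (Vic, 2530)}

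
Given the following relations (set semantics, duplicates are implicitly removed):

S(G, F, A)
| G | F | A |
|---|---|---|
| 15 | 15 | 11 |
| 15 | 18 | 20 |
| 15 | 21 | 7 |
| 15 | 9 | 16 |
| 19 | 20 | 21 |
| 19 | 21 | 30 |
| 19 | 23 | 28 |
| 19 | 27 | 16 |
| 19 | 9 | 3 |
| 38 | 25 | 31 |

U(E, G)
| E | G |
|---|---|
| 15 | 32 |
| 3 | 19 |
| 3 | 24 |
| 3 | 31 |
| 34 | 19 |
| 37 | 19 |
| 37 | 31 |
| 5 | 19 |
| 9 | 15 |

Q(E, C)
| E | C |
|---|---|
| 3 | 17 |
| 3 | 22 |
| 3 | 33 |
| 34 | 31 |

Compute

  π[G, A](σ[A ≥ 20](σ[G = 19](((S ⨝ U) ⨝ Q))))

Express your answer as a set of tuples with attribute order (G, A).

{(19, 21), (19, 28), (19, 30)}

S ⋈ U (natural join on G): {(15, 15, 11, 9), (15, 18, 20, 9), (15, 21, 7, 9), (15, 9, 16, 9), (19, 20, 21, 3), (19, 20, 21, 34), (19, 20, 21, 37), (19, 20, 21, 5), (19, 21, 30, 3), (19, 21, 30, 34), (19, 21, 30, 37), (19, 21, 30, 5), (19, 23, 28, 3), (19, 23, 28, 34), (19, 23, 28, 37), (19, 23, 28, 5), (19, 27, 16, 3), (19, 27, 16, 34), (19, 27, 16, 37), (19, 27, 16, 5), (19, 9, 3, 3), (19, 9, 3, 34), (19, 9, 3, 37), (19, 9, 3, 5)}
(S ⨝ U) ⋈ Q (natural join on E): {(19, 20, 21, 3, 17), (19, 20, 21, 3, 22), (19, 20, 21, 3, 33), (19, 20, 21, 34, 31), (19, 21, 30, 3, 17), (19, 21, 30, 3, 22), (19, 21, 30, 3, 33), (19, 21, 30, 34, 31), (19, 23, 28, 3, 17), (19, 23, 28, 3, 22), (19, 23, 28, 3, 33), (19, 23, 28, 34, 31), (19, 27, 16, 3, 17), (19, 27, 16, 3, 22), (19, 27, 16, 3, 33), (19, 27, 16, 34, 31), (19, 9, 3, 3, 17), (19, 9, 3, 3, 22), (19, 9, 3, 3, 33), (19, 9, 3, 34, 31)}
Filtering on G = 19 leaves {(19, 20, 21, 3, 17), (19, 20, 21, 3, 22), (19, 20, 21, 3, 33), (19, 20, 21, 34, 31), (19, 21, 30, 3, 17), (19, 21, 30, 3, 22), (19, 21, 30, 3, 33), (19, 21, 30, 34, 31), (19, 23, 28, 3, 17), (19, 23, 28, 3, 22), (19, 23, 28, 3, 33), (19, 23, 28, 34, 31), (19, 27, 16, 3, 17), (19, 27, 16, 3, 22), (19, 27, 16, 3, 33), (19, 27, 16, 34, 31), (19, 9, 3, 3, 17), (19, 9, 3, 3, 22), (19, 9, 3, 3, 33), (19, 9, 3, 34, 31)}.
Filtering on A ≥ 20 leaves {(19, 20, 21, 3, 17), (19, 20, 21, 3, 22), (19, 20, 21, 3, 33), (19, 20, 21, 34, 31), (19, 21, 30, 3, 17), (19, 21, 30, 3, 22), (19, 21, 30, 3, 33), (19, 21, 30, 34, 31), (19, 23, 28, 3, 17), (19, 23, 28, 3, 22), (19, 23, 28, 3, 33), (19, 23, 28, 34, 31)}.
Projecting to G, A (9 duplicate(s) eliminated): {(19, 21), (19, 28), (19, 30)}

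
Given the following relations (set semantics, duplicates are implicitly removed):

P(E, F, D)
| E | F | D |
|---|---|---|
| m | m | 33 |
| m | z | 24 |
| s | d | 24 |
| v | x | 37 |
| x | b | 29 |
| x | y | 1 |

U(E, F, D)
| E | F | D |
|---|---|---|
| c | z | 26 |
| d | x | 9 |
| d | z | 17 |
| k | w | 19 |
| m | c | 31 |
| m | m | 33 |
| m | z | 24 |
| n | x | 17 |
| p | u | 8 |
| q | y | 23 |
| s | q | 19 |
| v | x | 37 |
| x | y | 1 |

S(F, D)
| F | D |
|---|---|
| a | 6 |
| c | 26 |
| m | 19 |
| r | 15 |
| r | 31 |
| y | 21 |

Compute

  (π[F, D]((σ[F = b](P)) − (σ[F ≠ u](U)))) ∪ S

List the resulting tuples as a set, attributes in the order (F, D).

Apply σ_{F = b}; surviving tuples: {(x, b, 29)}
Apply σ_{F ≠ u}; surviving tuples: {(c, z, 26), (d, x, 9), (d, z, 17), (k, w, 19), (m, c, 31), (m, m, 33), (m, z, 24), (n, x, 17), (q, y, 23), (s, q, 19), (v, x, 37), (x, y, 1)}
Taking the difference: {(x, b, 29)}
Keep only column(s) F, D: {(b, 29)}
Taking the union: {(a, 6), (b, 29), (c, 26), (m, 19), (r, 15), (r, 31), (y, 21)}

{(a, 6), (b, 29), (c, 26), (m, 19), (r, 15), (r, 31), (y, 21)}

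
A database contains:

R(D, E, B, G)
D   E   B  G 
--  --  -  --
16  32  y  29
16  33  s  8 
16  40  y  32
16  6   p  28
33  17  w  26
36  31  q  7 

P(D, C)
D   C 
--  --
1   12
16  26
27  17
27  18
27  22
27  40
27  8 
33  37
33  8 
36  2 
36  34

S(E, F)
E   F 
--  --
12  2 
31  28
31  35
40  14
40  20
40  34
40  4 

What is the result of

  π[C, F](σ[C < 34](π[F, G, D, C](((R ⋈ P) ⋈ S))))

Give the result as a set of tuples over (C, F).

{(2, 28), (2, 35), (26, 14), (26, 20), (26, 34), (26, 4)}

Joining R and P on D yields {(16, 32, y, 29, 26), (16, 33, s, 8, 26), (16, 40, y, 32, 26), (16, 6, p, 28, 26), (33, 17, w, 26, 37), (33, 17, w, 26, 8), (36, 31, q, 7, 2), (36, 31, q, 7, 34)}.
Joining (R ⋈ P) and S on E yields {(16, 40, y, 32, 26, 14), (16, 40, y, 32, 26, 20), (16, 40, y, 32, 26, 34), (16, 40, y, 32, 26, 4), (36, 31, q, 7, 2, 28), (36, 31, q, 7, 2, 35), (36, 31, q, 7, 34, 28), (36, 31, q, 7, 34, 35)}.
Keep only column(s) F, G, D, C: {(14, 32, 16, 26), (20, 32, 16, 26), (28, 7, 36, 2), (28, 7, 36, 34), (34, 32, 16, 26), (35, 7, 36, 2), (35, 7, 36, 34), (4, 32, 16, 26)}
Selection C < 34: {(14, 32, 16, 26), (20, 32, 16, 26), (28, 7, 36, 2), (34, 32, 16, 26), (35, 7, 36, 2), (4, 32, 16, 26)}
Keep only column(s) C, F: {(2, 28), (2, 35), (26, 14), (26, 20), (26, 34), (26, 4)}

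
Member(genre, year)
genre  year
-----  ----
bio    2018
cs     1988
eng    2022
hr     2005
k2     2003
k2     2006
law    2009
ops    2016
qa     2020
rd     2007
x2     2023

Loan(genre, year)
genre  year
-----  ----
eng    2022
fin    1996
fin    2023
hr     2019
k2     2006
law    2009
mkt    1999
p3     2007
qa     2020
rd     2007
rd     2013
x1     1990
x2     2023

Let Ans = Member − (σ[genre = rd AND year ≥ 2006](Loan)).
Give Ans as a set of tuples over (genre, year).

{(bio, 2018), (cs, 1988), (eng, 2022), (hr, 2005), (k2, 2003), (k2, 2006), (law, 2009), (ops, 2016), (qa, 2020), (x2, 2023)}

Selection genre = rd AND year ≥ 2006: {(rd, 2007), (rd, 2013)}
Taking the difference: {(bio, 2018), (cs, 1988), (eng, 2022), (hr, 2005), (k2, 2003), (k2, 2006), (law, 2009), (ops, 2016), (qa, 2020), (x2, 2023)}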